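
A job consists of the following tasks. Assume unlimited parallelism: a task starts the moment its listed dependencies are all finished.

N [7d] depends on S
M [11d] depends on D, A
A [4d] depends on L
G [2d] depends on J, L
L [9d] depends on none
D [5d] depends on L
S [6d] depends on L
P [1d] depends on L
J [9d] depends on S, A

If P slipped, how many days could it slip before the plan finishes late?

16

L→S→J→G = 9+6+9+2 = 26 sets the makespan at 26 days.
The longest chain containing P totals 10 days.
Float = 26 − 10 = 16.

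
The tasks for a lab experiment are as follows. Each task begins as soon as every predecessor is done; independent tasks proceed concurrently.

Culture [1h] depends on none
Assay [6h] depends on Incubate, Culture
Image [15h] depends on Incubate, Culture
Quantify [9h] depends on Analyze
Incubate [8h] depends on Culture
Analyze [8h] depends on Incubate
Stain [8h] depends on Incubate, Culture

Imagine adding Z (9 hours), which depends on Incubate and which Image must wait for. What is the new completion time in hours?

33

Originally the lab experiment takes 26 hours.
With Z inserted, Image now waits for max(Incubate, Culture, Z).
New critical path: Culture→Incubate→Z→Image = 1+8+9+15 = 33 ⇒ 33 hours.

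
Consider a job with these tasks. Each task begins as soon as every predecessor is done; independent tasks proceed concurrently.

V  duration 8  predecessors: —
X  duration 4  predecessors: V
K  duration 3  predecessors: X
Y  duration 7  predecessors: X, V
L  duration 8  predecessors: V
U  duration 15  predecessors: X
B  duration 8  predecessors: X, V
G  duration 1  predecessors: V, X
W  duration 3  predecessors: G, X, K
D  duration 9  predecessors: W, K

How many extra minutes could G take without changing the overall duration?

Critical path: V→X→K→W→D = 8+4+3+3+9 = 27, so the finish is 27 minutes.
Longest path through G: 25 minutes (earliest finish 13, latest finish 15).
Float = 27 − 25 = 2.

2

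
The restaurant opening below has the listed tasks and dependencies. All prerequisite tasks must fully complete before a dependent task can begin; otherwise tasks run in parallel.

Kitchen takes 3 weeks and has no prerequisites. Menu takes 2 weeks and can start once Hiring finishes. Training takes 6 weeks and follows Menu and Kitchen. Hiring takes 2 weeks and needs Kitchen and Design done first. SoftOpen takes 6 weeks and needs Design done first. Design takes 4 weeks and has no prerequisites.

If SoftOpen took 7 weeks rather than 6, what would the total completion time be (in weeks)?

As given, the longest chain is Design→Hiring→Menu→Training = 4+2+2+6 = 14, so the finish is 14 weeks.
SoftOpen has 4 weeks of float (longest path through it is 10).
The critical path is still Design→Hiring→Menu→Training; finish is now 14 weeks.

14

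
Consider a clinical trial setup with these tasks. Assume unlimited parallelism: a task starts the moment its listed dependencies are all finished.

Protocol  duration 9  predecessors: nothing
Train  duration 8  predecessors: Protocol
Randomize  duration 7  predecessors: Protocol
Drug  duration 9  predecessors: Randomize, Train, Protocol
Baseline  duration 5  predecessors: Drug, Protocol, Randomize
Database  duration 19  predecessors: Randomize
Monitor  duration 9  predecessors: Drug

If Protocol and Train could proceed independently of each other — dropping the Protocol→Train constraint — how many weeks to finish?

35

With the dependency in place, Protocol→Train→Drug→Monitor = 9+8+9+9 = 35 sets the finish at 35 weeks.
Without Protocol→Train, Train's earliest start moves from 9 to 0.
After: Protocol→Randomize→Database = 9+7+19 = 35 → 35 weeks.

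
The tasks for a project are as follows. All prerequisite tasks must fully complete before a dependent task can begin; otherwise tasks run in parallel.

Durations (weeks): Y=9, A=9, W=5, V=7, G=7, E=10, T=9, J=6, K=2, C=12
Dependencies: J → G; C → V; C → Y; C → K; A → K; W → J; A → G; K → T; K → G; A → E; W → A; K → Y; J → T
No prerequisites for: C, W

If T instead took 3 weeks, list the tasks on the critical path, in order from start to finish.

W, A, K, Y

Critical path before the change: W→A→K→T = 5+9+2+9 = 25 giving 25 weeks.
T lies on that path, so at 3 weeks the path becomes 19 weeks.
New critical path: W→A→K→Y = 5+9+2+9 = 25 ⇒ 25 weeks.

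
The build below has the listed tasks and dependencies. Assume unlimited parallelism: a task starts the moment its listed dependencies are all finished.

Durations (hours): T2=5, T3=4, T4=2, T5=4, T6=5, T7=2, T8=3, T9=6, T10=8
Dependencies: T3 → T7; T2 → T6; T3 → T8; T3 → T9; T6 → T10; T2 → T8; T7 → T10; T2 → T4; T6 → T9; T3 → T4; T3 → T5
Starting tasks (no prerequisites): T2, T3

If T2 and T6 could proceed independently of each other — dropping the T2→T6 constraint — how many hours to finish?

Original critical path: T2→T6→T10 = 5+5+8 = 18 ⇒ 18 hours.
Without T2→T6, T6's earliest start moves from 5 to 0.
The longest chain is now T3→T7→T10 = 4+2+8 = 14, so the project takes 14 hours.

14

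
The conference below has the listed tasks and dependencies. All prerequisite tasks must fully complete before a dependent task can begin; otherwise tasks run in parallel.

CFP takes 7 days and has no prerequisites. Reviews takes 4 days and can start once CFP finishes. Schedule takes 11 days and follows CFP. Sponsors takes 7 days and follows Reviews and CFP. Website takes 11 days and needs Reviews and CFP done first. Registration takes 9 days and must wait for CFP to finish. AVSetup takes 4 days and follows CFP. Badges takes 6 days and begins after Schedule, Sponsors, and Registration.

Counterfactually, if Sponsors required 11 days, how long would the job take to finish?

28

Critical path before the change: CFP→Reviews→Sponsors→Badges = 7+4+7+6 = 24 giving 24 days.
Sponsors is on the critical path; changing it to 11 makes that path 28 days.
The critical path is still CFP→Reviews→Sponsors→Badges; finish is now 28 days.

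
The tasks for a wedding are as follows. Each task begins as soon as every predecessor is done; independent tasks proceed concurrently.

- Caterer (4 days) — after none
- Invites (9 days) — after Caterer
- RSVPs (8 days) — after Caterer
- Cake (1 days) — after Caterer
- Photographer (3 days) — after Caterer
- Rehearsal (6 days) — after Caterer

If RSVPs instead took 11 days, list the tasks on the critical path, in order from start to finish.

Actual critical path: Caterer→Invites = 4+9 = 13 ⇒ 13 days.
The longest path through RSVPs is only 12 days, so RSVPs has float 1.
The binding chain switches to Caterer→RSVPs = 4+11 = 15; finish 15 days.

Caterer, RSVPs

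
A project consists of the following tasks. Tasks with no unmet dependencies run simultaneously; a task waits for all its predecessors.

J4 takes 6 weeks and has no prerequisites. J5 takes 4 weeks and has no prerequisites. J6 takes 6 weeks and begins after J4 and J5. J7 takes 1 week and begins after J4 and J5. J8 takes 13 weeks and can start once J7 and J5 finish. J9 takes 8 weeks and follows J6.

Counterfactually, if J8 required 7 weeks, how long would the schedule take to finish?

20

Actual critical path: J4→J7→J8 = 6+1+13 = 20 ⇒ 20 weeks.
J8 lies on that path, so at 7 weeks the path becomes 14 weeks.
The binding chain switches to J4→J6→J9 = 6+6+8 = 20; finish 20 weeks.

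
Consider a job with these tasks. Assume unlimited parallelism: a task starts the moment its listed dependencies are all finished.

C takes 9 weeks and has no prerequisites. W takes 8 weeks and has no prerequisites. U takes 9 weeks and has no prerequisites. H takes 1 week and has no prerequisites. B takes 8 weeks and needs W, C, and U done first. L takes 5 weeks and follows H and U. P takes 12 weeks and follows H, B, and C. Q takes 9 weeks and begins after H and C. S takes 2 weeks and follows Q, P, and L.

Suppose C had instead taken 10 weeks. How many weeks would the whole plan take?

The binding path is C→B→P→S = 9+8+12+2 = 31; finish at 31 weeks.
C lies on that path, so at 10 weeks the path becomes 32 weeks.
That remains the longest chain; total 32 weeks.

32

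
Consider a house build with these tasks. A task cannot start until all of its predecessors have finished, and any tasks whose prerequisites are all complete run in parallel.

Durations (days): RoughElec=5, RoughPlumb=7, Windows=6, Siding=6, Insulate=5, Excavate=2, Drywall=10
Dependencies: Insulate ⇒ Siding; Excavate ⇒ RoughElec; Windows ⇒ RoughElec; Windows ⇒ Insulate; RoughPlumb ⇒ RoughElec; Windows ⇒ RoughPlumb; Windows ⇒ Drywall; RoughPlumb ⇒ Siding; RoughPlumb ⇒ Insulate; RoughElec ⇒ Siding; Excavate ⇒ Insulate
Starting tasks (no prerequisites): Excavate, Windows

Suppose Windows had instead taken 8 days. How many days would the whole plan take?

26

Critical path before the change: Windows→RoughPlumb→RoughElec→Siding = 6+7+5+6 = 24 giving 24 days.
Windows lies on that path, so at 8 days the path becomes 26 days.
No other chain overtakes it, so the finish is 26 days.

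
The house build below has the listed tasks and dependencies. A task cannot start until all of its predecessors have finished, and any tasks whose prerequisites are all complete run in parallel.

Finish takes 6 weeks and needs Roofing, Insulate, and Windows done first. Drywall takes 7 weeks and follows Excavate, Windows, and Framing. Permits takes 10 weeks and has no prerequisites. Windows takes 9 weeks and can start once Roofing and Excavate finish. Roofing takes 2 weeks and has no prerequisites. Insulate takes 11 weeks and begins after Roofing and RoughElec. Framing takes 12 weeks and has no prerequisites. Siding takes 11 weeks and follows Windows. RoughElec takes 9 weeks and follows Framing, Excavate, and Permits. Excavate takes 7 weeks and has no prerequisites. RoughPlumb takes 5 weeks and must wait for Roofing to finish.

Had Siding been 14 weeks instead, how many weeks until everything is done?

38

Actual critical path: Framing→RoughElec→Insulate→Finish = 12+9+11+6 = 38 ⇒ 38 weeks.
Siding is off the critical path — its longest chain is 27 weeks, giving 11 of slack.
That remains the longest chain; total 38 weeks.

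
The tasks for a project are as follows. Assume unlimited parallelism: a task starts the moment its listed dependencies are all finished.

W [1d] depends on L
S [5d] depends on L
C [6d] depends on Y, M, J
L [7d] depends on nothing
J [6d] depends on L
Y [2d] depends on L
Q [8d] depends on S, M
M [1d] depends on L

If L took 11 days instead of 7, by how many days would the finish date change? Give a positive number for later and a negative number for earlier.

4

Actual critical path: L→S→Q = 7+5+8 = 20 ⇒ 20 days.
L is on the critical path; changing it to 11 makes that path 24 days.
The critical path is still L→S→Q; finish is now 24 days.
Change in finish: 24 − 20 = +4 days.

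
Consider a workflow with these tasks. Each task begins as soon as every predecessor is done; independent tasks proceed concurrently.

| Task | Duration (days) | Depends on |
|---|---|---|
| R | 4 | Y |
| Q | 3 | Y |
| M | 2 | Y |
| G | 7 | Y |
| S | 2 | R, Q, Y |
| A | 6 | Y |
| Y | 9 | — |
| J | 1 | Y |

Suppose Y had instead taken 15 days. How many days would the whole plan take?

As given, the longest chain is Y→G = 9+7 = 16, so the finish is 16 days.
Since Y is critical, the +6 change carries straight to that chain (now 22 days).
No other chain overtakes it, so the finish is 22 days.

22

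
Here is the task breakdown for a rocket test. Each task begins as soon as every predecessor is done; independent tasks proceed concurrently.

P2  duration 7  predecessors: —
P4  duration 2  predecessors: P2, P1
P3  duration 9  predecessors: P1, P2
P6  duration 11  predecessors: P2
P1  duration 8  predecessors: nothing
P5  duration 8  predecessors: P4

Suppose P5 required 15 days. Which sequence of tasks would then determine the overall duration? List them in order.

Baseline: P1→P4→P5 = 8+2+8 = 18 → 18 days.
Since P5 is critical, the +7 change carries straight to that chain (now 25 days).
No other chain overtakes it, so the finish is 25 days.

P1, P4, P5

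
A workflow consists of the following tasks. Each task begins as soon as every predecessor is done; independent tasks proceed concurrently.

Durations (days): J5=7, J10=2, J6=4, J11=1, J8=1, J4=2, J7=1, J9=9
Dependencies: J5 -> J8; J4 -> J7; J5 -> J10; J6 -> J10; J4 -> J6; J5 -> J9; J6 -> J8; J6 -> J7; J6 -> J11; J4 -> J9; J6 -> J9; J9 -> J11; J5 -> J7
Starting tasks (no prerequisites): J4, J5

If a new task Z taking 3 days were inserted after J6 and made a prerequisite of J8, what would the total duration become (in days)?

17

Originally the project takes 17 days.
With Z inserted, J8 now waits for max(J6, J5, Z).
New critical path: J5→J9→J11 = 7+9+1 = 17 ⇒ 17 days.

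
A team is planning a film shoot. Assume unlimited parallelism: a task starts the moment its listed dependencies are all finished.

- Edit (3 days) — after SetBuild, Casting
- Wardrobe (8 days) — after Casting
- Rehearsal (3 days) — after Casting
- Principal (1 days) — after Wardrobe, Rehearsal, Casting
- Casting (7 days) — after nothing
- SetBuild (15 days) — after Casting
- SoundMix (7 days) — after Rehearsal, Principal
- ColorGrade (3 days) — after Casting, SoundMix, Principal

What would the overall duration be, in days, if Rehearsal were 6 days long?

26

Baseline: Casting→Wardrobe→Principal→SoundMix→ColorGrade = 7+8+1+7+3 = 26 → 26 days.
Rehearsal is off the critical path — its longest chain is 21 days, giving 5 of slack.
No other chain overtakes it, so the finish is 26 days.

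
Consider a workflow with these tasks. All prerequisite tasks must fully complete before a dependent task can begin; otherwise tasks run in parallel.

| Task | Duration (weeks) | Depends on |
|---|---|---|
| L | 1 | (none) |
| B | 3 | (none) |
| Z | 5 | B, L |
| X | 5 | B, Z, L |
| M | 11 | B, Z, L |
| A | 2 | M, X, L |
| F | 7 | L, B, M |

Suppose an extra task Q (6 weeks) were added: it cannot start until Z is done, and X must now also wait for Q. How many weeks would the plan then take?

26

Originally the plan takes 26 weeks.
With Q inserted, X now waits for max(B, Z, L, Q).
New critical path: B→Z→M→F = 3+5+11+7 = 26 ⇒ 26 weeks.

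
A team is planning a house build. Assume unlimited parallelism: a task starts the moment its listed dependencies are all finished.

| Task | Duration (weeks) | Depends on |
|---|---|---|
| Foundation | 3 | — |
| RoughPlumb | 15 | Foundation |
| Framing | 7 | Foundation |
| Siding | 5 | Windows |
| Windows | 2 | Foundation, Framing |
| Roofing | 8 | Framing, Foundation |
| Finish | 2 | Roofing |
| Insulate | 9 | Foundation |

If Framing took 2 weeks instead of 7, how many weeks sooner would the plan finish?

As given, the longest chain is Foundation→Framing→Roofing→Finish = 3+7+8+2 = 20, so the finish is 20 weeks.
Since Framing is critical, the -5 change carries straight to that chain (now 15 weeks).
The binding chain switches to Foundation→RoughPlumb = 3+15 = 18; finish 18 weeks.
Change in finish: 18 − 20 = -2 weeks.

2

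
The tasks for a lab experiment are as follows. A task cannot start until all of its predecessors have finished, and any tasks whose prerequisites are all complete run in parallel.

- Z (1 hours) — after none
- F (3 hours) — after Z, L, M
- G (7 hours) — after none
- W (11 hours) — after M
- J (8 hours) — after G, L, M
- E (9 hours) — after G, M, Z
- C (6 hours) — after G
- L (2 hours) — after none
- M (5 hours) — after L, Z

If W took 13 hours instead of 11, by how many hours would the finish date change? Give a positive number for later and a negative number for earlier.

2

Actual critical path: L→M→W = 2+5+11 = 18 ⇒ 18 hours.
W is on the critical path; changing it to 13 makes that path 20 hours.
No other chain overtakes it, so the finish is 20 hours.
Change in finish: 20 − 18 = +2 hours.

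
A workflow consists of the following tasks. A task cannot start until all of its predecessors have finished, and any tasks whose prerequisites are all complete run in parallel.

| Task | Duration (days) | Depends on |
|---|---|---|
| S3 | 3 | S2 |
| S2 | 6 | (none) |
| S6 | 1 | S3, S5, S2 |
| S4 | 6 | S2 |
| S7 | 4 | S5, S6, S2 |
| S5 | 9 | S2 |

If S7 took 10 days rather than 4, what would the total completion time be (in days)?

26

Actual critical path: S2→S5→S6→S7 = 6+9+1+4 = 20 ⇒ 20 days.
Since S7 is critical, the +6 change carries straight to that chain (now 26 days).
The critical path is still S2→S5→S6→S7; finish is now 26 days.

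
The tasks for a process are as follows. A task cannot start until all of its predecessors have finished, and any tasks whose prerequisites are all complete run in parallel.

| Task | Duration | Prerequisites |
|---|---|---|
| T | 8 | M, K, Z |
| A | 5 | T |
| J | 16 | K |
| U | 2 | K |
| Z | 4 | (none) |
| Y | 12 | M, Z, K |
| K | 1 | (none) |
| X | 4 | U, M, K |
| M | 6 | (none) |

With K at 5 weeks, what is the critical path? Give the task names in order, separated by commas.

K, J

As given, the longest chain is M→T→A = 6+8+5 = 19, so the finish is 19 weeks.
K has 2 weeks of float (longest path through it is 17).
New critical path: K→J = 5+16 = 21 ⇒ 21 weeks.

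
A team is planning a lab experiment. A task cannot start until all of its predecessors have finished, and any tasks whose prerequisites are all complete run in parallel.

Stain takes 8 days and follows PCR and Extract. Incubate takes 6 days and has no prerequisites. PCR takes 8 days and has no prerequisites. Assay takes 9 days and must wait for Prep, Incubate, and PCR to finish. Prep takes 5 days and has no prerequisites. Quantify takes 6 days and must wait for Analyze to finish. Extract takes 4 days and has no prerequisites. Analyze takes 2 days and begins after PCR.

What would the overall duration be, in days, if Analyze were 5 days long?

19

The binding path is PCR→Assay = 8+9 = 17; finish at 17 days.
Analyze has 1 day of float (longest path through it is 16).
The binding chain switches to PCR→Analyze→Quantify = 8+5+6 = 19; finish 19 days.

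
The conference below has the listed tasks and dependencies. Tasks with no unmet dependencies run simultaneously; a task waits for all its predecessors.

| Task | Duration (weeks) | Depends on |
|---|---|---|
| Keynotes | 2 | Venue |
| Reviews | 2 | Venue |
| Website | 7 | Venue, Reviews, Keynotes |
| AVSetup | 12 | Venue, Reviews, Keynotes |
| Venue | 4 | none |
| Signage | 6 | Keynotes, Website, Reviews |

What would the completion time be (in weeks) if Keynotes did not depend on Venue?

19

Before: longest chain Venue→Reviews→Website→Signage = 4+2+7+6 = 19, finish 19.
Without Venue→Keynotes, Keynotes's earliest start moves from 4 to 0.
The longest chain is now Venue→Reviews→Website→Signage = 4+2+7+6 = 19, so the plan takes 19 weeks.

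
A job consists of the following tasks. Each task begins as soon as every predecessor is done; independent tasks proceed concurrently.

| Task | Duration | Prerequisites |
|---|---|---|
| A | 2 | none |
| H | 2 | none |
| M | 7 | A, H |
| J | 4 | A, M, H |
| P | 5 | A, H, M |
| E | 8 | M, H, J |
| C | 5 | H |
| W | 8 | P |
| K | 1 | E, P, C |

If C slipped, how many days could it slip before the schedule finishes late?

The longest chain is A→M→J→E→K = 2+7+4+8+1 = 22; overall finish 22 days.
C finishes as early as 7 and must finish by 21.
So C can slip 21 − 7 = 14 days.

14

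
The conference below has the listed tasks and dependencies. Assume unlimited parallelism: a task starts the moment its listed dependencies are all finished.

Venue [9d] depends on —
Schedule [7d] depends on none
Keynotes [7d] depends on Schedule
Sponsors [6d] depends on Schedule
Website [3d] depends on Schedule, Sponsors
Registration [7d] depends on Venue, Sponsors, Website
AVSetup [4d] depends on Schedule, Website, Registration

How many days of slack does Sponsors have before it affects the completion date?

Critical path: Schedule→Sponsors→Website→Registration→AVSetup = 7+6+3+7+4 = 27, so the finish is 27 days.
Longest path through Sponsors: 27 days (earliest finish 13, latest finish 13).
Float = 27 − 27 = 0.

0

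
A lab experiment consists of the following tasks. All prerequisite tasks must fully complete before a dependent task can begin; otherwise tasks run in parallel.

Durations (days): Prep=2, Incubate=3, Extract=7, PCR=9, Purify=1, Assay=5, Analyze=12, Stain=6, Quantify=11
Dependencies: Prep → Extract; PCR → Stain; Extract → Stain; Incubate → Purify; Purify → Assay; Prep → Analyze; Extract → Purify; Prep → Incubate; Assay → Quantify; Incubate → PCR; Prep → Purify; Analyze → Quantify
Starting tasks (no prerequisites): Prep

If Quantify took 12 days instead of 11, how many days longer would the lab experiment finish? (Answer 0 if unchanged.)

1

The binding path is Prep→Extract→Purify→Assay→Quantify = 2+7+1+5+11 = 26; finish at 26 days.
Since Quantify is critical, the +1 change carries straight to that chain (now 27 days).
No other chain overtakes it, so the finish is 27 days.
Change in finish: 27 − 26 = +1 days.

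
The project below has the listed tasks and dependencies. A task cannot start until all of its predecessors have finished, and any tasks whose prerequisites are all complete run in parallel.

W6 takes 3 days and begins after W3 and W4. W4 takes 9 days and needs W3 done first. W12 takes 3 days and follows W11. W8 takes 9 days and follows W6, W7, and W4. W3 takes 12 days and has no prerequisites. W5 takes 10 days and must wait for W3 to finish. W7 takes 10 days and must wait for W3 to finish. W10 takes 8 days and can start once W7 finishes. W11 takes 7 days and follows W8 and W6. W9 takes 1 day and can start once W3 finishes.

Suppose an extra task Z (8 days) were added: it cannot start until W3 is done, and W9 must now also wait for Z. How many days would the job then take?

Originally the job takes 43 days.
With Z inserted, W9 now waits for max(W3, Z).
New critical path: W3→W4→W6→W8→W11→W12 = 12+9+3+9+7+3 = 43 ⇒ 43 days.

43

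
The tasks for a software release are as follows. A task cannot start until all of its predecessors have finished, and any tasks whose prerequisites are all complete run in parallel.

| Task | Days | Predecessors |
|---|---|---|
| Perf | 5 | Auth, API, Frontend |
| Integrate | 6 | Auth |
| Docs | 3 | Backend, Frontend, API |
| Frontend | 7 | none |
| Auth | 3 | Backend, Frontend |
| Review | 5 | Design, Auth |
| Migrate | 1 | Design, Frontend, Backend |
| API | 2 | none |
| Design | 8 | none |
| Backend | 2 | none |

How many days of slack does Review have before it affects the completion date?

1

Frontend→Auth→Integrate = 7+3+6 = 16 sets the makespan at 16 days.
Review finishes as early as 15 and must finish by 16.
Slack of Review = 11 − 10 = 1 day.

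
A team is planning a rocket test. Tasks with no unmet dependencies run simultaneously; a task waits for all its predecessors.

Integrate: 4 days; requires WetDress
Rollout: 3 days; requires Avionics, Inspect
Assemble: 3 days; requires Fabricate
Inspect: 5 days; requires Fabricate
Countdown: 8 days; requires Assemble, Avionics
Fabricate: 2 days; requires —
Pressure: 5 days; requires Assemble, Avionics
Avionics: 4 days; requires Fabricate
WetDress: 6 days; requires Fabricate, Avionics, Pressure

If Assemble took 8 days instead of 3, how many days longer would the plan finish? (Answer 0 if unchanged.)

4

As given, the longest chain is Fabricate→Avionics→Pressure→WetDress→Integrate = 2+4+5+6+4 = 21, so the finish is 21 days.
Assemble has 1 day of float (longest path through it is 20).
Now Fabricate→Assemble→Pressure→WetDress→Integrate = 2+8+5+6+4 = 25 is longest, so the finish becomes 25 days.
Change in finish: 25 − 21 = +4 days.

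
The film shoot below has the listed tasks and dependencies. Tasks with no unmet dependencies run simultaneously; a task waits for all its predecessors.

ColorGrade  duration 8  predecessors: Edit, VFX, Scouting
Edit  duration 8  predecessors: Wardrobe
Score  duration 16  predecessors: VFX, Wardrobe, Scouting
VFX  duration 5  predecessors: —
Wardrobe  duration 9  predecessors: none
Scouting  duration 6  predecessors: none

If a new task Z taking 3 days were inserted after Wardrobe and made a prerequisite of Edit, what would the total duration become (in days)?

28

Originally the schedule takes 25 days.
With Z inserted, Edit now waits for max(Wardrobe, Z).
New critical path: Wardrobe→Z→Edit→ColorGrade = 9+3+8+8 = 28 ⇒ 28 days.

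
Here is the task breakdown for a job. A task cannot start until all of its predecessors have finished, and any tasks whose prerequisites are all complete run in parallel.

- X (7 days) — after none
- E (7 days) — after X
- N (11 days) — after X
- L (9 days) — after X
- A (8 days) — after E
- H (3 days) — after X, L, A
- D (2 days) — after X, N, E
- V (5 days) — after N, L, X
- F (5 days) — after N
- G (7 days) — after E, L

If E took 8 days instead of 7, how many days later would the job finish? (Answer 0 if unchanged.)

As given, the longest chain is X→E→A→H = 7+7+8+3 = 25, so the finish is 25 days.
E lies on that path, so at 8 days the path becomes 26 days.
No other chain overtakes it, so the finish is 26 days.
Change in finish: 26 − 25 = +1 days.

1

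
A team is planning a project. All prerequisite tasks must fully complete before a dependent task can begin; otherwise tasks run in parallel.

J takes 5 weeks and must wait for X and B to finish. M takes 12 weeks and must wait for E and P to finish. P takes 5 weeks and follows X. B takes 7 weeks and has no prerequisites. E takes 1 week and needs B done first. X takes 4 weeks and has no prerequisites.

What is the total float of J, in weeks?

X→P→M = 4+5+12 = 21 sets the makespan at 21 weeks.
The longest chain containing J totals 12 weeks.
Slack of J = 16 − 7 = 9 weeks.

9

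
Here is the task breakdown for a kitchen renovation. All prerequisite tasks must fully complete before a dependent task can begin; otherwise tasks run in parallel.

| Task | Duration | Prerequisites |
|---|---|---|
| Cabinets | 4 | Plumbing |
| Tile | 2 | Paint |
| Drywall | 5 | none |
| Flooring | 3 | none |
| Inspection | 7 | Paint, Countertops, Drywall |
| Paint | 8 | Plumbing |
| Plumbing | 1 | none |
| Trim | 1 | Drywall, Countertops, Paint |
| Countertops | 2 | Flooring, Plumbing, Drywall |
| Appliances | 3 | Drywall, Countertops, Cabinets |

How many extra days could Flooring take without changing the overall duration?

Critical path: Plumbing→Paint→Inspection = 1+8+7 = 16, so the finish is 16 days.
Longest path through Flooring: 12 days (earliest finish 3, latest finish 7).
So Flooring can slip 7 − 3 = 4 days.

4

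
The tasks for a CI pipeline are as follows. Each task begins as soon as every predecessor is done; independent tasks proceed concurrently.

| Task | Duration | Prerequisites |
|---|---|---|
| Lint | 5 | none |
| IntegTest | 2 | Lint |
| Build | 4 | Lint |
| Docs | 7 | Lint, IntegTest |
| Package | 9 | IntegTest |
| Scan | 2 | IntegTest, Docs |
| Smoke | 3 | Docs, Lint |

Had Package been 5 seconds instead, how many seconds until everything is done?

Actual critical path: Lint→IntegTest→Docs→Smoke = 5+2+7+3 = 17 ⇒ 17 seconds.
Package is off the critical path — its longest chain is 16 seconds, giving 1 of slack.
No other chain overtakes it, so the finish is 17 seconds.

17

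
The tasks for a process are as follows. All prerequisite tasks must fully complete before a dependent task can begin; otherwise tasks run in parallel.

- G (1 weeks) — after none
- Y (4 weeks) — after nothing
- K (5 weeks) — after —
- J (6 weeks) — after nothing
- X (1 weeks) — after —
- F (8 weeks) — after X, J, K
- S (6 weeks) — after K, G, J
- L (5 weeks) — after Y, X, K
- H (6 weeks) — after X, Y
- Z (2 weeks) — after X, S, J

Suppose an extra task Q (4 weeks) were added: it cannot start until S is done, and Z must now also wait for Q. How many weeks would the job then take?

18

Originally the job takes 14 weeks.
With Q inserted, Z now waits for max(X, S, J, Q).
New critical path: J→S→Q→Z = 6+6+4+2 = 18 ⇒ 18 weeks.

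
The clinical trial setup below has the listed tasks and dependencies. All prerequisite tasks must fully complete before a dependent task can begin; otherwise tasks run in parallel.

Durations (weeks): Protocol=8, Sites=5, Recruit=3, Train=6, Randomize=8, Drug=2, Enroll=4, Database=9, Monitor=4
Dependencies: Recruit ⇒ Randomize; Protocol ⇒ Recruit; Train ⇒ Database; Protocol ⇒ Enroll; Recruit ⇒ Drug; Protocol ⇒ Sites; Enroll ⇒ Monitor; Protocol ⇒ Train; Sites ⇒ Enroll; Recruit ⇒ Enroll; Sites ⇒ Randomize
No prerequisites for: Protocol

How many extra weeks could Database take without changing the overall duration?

0

Critical path: Protocol→Train→Database = 8+6+9 = 23, so the finish is 23 weeks.
Longest path through Database: 23 weeks (earliest finish 23, latest finish 23).
Float = 23 − 23 = 0.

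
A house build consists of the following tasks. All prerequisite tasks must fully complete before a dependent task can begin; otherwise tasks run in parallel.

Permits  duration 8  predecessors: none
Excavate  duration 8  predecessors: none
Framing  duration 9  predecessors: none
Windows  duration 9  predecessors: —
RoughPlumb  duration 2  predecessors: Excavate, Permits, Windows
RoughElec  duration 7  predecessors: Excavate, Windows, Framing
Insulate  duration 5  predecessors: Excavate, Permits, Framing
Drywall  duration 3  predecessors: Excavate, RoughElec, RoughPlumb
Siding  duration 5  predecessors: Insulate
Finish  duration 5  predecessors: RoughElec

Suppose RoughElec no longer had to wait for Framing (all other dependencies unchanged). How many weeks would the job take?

21

Before: longest chain Framing→RoughElec→Finish = 9+7+5 = 21, finish 21.
Dropping Framing→RoughElec doesn't change RoughElec's earliest start (9); another predecessor still binds.
New critical path: Windows→RoughElec→Finish = 9+7+5 = 21 ⇒ 21 weeks.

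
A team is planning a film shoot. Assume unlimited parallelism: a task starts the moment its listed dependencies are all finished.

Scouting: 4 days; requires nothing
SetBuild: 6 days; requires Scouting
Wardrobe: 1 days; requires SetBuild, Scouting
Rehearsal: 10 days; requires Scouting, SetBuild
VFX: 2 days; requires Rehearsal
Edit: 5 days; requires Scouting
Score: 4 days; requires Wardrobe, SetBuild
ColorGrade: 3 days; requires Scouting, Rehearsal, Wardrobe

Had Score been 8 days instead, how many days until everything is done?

23

Critical path before the change: Scouting→SetBuild→Rehearsal→ColorGrade = 4+6+10+3 = 23 giving 23 days.
Score is off the critical path — its longest chain is 15 days, giving 8 of slack.
The critical path is still Scouting→SetBuild→Rehearsal→ColorGrade; finish is now 23 days.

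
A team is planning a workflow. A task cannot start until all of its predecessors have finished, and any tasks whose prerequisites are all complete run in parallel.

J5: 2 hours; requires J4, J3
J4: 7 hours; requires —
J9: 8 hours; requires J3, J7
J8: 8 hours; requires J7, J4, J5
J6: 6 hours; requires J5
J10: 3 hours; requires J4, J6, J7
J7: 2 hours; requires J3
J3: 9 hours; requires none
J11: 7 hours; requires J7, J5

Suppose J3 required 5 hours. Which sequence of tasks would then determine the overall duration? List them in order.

Baseline: J3→J5→J6→J10 = 9+2+6+3 = 20 → 20 hours.
J3 is on the critical path; changing it to 5 makes that path 16 hours.
Now J4→J5→J6→J10 = 7+2+6+3 = 18 is longest, so the finish becomes 18 hours.

J4, J5, J6, J10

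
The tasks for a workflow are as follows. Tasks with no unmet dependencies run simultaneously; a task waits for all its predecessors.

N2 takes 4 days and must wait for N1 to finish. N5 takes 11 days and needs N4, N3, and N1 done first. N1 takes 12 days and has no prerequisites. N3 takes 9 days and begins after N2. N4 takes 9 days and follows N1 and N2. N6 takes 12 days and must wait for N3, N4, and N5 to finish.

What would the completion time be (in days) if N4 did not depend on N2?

48

Before: longest chain N1→N2→N3→N5→N6 = 12+4+9+11+12 = 48, finish 48.
Without N2→N4, N4's earliest start moves from 16 to 12.
After: N1→N2→N3→N5→N6 = 12+4+9+11+12 = 48 → 48 days.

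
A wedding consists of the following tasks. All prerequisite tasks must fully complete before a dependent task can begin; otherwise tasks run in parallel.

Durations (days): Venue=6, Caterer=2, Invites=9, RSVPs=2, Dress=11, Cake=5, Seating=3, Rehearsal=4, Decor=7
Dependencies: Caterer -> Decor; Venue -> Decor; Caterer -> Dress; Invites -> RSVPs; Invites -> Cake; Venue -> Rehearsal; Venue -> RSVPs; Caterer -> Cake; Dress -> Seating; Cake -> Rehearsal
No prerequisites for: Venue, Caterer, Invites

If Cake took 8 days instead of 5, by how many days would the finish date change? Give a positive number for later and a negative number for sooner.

3

As given, the longest chain is Invites→Cake→Rehearsal = 9+5+4 = 18, so the finish is 18 days.
Since Cake is critical, the +3 change carries straight to that chain (now 21 days).
That remains the longest chain; total 21 days.
Change in finish: 21 − 18 = +3 days.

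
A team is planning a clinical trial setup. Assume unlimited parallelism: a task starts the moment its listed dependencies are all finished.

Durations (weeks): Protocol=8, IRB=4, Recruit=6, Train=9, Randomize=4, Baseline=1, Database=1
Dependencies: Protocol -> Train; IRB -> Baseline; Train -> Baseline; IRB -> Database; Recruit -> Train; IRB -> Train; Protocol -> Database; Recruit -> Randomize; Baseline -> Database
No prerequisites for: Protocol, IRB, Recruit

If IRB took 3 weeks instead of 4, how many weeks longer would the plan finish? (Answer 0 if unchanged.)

0

As given, the longest chain is Protocol→Train→Baseline→Database = 8+9+1+1 = 19, so the finish is 19 weeks.
IRB has 4 weeks of float (longest path through it is 15).
That remains the longest chain; total 19 weeks.
Change in finish: 19 − 19 = +0 weeks.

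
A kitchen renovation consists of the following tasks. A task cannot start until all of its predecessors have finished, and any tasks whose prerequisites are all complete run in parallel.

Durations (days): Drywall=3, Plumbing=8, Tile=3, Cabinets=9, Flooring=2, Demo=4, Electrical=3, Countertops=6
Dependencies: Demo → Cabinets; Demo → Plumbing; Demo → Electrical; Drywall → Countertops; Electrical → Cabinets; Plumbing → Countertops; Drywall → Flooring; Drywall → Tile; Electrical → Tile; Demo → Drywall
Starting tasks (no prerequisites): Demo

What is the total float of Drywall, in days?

5

Critical path: Demo→Plumbing→Countertops = 4+8+6 = 18, so the finish is 18 days.
The longest chain containing Drywall totals 13 days.
Slack of Drywall = 9 − 4 = 5 days.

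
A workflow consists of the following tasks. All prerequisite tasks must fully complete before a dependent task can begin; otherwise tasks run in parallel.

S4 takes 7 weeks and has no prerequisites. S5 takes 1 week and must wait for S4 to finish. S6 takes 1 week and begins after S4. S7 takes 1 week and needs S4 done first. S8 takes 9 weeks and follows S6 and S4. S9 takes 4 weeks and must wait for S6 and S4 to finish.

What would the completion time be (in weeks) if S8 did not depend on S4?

With the dependency in place, S4→S6→S8 = 7+1+9 = 17 sets the finish at 17 weeks.
Dropping S4→S8 doesn't change S8's earliest start (8); another predecessor still binds.
The longest chain is now S4→S6→S8 = 7+1+9 = 17, so the schedule takes 17 weeks.

17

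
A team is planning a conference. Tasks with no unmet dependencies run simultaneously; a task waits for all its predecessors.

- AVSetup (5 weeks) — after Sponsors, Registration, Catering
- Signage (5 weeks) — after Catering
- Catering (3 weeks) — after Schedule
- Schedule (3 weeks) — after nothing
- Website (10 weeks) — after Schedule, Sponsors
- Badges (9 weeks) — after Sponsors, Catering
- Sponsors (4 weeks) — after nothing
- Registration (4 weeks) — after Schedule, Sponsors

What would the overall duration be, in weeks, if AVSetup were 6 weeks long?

Baseline: Schedule→Catering→Badges = 3+3+9 = 15 → 15 weeks.
The longest path through AVSetup is only 13 weeks, so AVSetup has float 2.
No other chain overtakes it, so the finish is 15 weeks.

15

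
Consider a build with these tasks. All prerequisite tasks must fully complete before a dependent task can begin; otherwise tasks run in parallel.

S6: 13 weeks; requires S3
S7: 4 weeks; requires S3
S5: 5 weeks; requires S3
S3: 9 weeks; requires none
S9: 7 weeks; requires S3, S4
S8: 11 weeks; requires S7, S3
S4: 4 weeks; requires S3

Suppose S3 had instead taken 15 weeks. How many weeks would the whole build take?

30

Actual critical path: S3→S7→S8 = 9+4+11 = 24 ⇒ 24 weeks.
S3 is on the critical path; changing it to 15 makes that path 30 weeks.
That remains the longest chain; total 30 weeks.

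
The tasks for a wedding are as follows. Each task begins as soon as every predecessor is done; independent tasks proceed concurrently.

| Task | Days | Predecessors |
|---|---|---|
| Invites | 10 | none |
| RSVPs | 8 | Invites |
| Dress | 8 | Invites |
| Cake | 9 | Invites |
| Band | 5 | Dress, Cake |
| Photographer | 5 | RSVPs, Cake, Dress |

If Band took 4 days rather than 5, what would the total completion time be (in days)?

24

Baseline: Invites→Cake→Band = 10+9+5 = 24 → 24 days.
Band lies on that path, so at 4 days the path becomes 23 days.
New critical path: Invites→Cake→Photographer = 10+9+5 = 24 ⇒ 24 days.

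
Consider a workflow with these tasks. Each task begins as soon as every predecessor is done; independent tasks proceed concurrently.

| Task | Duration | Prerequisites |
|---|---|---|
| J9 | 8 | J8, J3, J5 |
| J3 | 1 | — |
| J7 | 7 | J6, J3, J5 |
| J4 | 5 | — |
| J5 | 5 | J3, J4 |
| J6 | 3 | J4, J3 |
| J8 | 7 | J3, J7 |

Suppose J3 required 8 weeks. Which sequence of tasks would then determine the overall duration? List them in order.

Baseline: J4→J5→J7→J8→J9 = 5+5+7+7+8 = 32 → 32 weeks.
J3 has 4 weeks of float (longest path through it is 28).
Now J3→J5→J7→J8→J9 = 8+5+7+7+8 = 35 is longest, so the finish becomes 35 weeks.

J3, J5, J7, J8, J9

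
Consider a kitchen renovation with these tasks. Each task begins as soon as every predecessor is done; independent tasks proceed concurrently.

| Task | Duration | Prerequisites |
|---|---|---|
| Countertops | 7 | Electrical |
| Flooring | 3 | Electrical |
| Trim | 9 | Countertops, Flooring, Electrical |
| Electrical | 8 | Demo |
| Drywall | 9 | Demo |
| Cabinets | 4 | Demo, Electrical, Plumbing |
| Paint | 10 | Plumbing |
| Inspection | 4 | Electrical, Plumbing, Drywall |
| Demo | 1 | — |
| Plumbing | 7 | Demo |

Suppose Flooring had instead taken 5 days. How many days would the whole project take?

25

As given, the longest chain is Demo→Electrical→Countertops→Trim = 1+8+7+9 = 25, so the finish is 25 days.
Flooring is off the critical path — its longest chain is 21 days, giving 4 of slack.
The critical path is still Demo→Electrical→Countertops→Trim; finish is now 25 days.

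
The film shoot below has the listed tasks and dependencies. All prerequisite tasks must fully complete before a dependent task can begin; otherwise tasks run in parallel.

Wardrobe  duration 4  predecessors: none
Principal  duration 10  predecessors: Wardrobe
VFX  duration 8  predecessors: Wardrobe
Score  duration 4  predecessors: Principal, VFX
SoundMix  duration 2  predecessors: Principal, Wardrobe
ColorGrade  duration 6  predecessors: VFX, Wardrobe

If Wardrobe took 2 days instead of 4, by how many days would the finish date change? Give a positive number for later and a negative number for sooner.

-2

The binding path is Wardrobe→Principal→Score = 4+10+4 = 18; finish at 18 days.
Wardrobe is on the critical path; changing it to 2 makes that path 16 days.
No other chain overtakes it, so the finish is 16 days.
Change in finish: 16 − 18 = -2 days.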